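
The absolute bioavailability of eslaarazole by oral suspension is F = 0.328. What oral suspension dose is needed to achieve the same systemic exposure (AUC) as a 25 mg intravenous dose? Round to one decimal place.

D_oral = 76.2 mg

For equal systemic exposure: F × D_ev = D_iv
D_ev = D_iv / F = 25 / 0.328 = 76.2195 mg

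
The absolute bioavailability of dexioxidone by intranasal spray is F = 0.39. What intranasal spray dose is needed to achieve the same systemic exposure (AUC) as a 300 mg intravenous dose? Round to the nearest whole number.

For equal systemic exposure: F × D_ev = D_iv
D_ev = D_iv / F = 300 / 0.39 = 769.231 mg

D_intranasal = 769 mg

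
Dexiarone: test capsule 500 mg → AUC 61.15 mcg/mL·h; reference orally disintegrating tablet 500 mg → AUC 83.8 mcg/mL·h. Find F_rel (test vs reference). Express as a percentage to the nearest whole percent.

F_rel = (AUC_test/D_test) / (AUC_ref/D_ref)
      = (61.15/500) / (83.8/500)
      = 0.1223 / 0.1676 = 0.7297 = 72.97%

F_rel = 73%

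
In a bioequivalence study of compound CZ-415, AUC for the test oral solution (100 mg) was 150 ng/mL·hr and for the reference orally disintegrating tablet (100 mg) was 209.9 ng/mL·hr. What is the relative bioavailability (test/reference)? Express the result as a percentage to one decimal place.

F_rel = 71.5%

F_rel = (AUC_test/D_test) / (AUC_ref/D_ref)
      = (150/100) / (209.9/100)
      = 1.5 / 2.099 = 0.7146 = 71.46%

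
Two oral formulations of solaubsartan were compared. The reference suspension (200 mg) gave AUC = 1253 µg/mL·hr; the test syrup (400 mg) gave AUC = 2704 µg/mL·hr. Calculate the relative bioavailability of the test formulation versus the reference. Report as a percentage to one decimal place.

F_rel = (AUC_test/D_test) / (AUC_ref/D_ref)
      = (2704/400) / (1253/200)
      = 6.76 / 6.265 = 1.0790 = 107.90%

F_rel = 107.9%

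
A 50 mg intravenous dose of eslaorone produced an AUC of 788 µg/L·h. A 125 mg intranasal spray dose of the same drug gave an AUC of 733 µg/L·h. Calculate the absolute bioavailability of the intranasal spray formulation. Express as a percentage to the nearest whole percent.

F = (AUC_ev / D_ev) / (AUC_iv / D_iv)
  = (733/125) / (788/50)
  = 5.864 / 15.76 = 0.3721
  = 37.21%

F = 37%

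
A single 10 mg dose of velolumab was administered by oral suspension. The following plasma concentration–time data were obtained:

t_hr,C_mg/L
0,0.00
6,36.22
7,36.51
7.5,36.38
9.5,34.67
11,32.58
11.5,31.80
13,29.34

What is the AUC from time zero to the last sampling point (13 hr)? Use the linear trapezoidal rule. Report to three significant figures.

Trapezoidal AUC_0→13:
  [0→6]: (0.00+36.22)/2 × 6 = 108.66
  [6→7]: (36.22+36.51)/2 × 1 = 36.365
  [7→7.5]: (36.51+36.38)/2 × 0.5 = 18.2225
  [7.5→9.5]: (36.38+34.67)/2 × 2 = 71.05
  [9.5→11]: (34.67+32.58)/2 × 1.5 = 50.4375
  [11→11.5]: (32.58+31.80)/2 × 0.5 = 16.095
  [11.5→13]: (31.80+29.34)/2 × 1.5 = 45.855
  Sum = 346.685 mg/L·hr

AUC = 347 mg/L·hr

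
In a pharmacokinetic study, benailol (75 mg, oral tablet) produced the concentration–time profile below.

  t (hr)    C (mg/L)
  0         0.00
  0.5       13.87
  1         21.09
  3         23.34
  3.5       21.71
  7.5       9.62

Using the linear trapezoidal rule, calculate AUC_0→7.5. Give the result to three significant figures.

Trapezoidal AUC_0→7.5:
  [0→0.5]: (0.00+13.87)/2 × 0.5 = 3.4675
  [0.5→1]: (13.87+21.09)/2 × 0.5 = 8.74
  [1→3]: (21.09+23.34)/2 × 2 = 44.43
  [3→3.5]: (23.34+21.71)/2 × 0.5 = 11.2625
  [3.5→7.5]: (21.71+9.62)/2 × 4 = 62.66
  Sum = 130.56 mg/L·hr

AUC = 131 mg/L·hr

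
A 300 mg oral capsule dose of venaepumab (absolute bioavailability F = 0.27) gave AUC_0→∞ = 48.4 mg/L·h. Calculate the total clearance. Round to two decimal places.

CL = 1.67 L/h

CL = F × Dose / AUC_0→∞
   = 0.27 × 300 / 48.4 = 1.67355 L/h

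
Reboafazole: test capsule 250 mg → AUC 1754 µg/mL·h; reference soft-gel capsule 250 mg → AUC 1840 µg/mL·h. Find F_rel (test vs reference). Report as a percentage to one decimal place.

F_rel = 95.3%

F_rel = (AUC_test/D_test) / (AUC_ref/D_ref)
      = (1754/250) / (1840/250)
      = 7.016 / 7.36 = 0.9533 = 95.33%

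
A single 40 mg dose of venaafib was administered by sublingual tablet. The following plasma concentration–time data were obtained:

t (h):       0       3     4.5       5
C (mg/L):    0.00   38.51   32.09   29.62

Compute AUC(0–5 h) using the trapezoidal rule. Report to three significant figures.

AUC = 126 mg/L·h

Trapezoidal AUC_0→5:
  [0→3]: (0.00+38.51)/2 × 3 = 57.765
  [3→4.5]: (38.51+32.09)/2 × 1.5 = 52.95
  [4.5→5]: (32.09+29.62)/2 × 0.5 = 15.4275
  Sum = 126.1425 mg/L·h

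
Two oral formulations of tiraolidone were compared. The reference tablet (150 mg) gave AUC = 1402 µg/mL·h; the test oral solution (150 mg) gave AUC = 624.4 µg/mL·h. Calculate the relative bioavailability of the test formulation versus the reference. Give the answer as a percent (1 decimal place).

F_rel = 44.5%

F_rel = (AUC_test/D_test) / (AUC_ref/D_ref)
      = (624.4/150) / (1402/150)
      = 4.16267 / 9.34667 = 0.4454 = 44.54%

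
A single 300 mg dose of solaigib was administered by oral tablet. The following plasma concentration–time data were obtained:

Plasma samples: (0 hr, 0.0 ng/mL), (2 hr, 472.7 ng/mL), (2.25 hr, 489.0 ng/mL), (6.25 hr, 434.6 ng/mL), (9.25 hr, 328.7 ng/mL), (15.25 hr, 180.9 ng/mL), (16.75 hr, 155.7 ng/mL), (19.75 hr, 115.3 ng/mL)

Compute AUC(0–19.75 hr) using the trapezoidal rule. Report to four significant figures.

Trapezoidal AUC_0→19.75:
  [0→2]: (0.0+472.7)/2 × 2 = 472.7
  [2→2.25]: (472.7+489.0)/2 × 0.25 = 120.2125
  [2.25→6.25]: (489.0+434.6)/2 × 4 = 1847.2
  [6.25→9.25]: (434.6+328.7)/2 × 3 = 1144.95
  [9.25→15.25]: (328.7+180.9)/2 × 6 = 1528.8
  [15.25→16.75]: (180.9+155.7)/2 × 1.5 = 252.45
  [16.75→19.75]: (155.7+115.3)/2 × 3 = 406.5
  Sum = 5772.8125 ng/mL·hr

AUC = 5773 ng/mL·hr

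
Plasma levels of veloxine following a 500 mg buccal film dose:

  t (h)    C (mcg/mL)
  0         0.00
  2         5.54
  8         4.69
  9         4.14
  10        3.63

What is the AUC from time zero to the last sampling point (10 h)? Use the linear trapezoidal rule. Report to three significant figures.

Trapezoidal AUC_0→10:
  [0→2]: (0.00+5.54)/2 × 2 = 5.54
  [2→8]: (5.54+4.69)/2 × 6 = 30.69
  [8→9]: (4.69+4.14)/2 × 1 = 4.415
  [9→10]: (4.14+3.63)/2 × 1 = 3.885
  Sum = 44.53 mcg/mL·h

AUC = 44.5 mcg/mL·h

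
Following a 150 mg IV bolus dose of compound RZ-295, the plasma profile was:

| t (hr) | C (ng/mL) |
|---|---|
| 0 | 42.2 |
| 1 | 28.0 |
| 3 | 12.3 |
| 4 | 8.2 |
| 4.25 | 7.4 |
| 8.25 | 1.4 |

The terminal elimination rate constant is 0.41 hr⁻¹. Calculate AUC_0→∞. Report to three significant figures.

AUC = 109 ng/mL·hr

Trapezoidal AUC_0→8.25:
  [0→1]: (42.2+28.0)/2 × 1 = 35.1
  [1→3]: (28.0+12.3)/2 × 2 = 40.3
  [3→4]: (12.3+8.2)/2 × 1 = 10.25
  [4→4.25]: (8.2+7.4)/2 × 0.25 = 1.95
  [4.25→8.25]: (7.4+1.4)/2 × 4 = 17.6
  Sum = 105.2 ng/mL·hr
Extrapolated tail: C_last / k_e = 1.4 / 0.41 = 3.415
AUC_0→∞ = 105.2 + 3.415 = 108.615 ng/mL·hr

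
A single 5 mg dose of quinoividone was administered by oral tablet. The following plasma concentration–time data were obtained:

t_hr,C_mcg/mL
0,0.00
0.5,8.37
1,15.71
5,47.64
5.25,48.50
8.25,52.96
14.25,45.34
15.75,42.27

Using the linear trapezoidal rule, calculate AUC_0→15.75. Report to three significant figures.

Trapezoidal AUC_0→15.75:
  [0→0.5]: (0.00+8.37)/2 × 0.5 = 2.0925
  [0.5→1]: (8.37+15.71)/2 × 0.5 = 6.02
  [1→5]: (15.71+47.64)/2 × 4 = 126.7
  [5→5.25]: (47.64+48.50)/2 × 0.25 = 12.0175
  [5.25→8.25]: (48.50+52.96)/2 × 3 = 152.19
  [8.25→14.25]: (52.96+45.34)/2 × 6 = 294.9
  [14.25→15.75]: (45.34+42.27)/2 × 1.5 = 65.7075
  Sum = 659.6275 mcg/mL·hr

AUC = 660 mcg/mL·hr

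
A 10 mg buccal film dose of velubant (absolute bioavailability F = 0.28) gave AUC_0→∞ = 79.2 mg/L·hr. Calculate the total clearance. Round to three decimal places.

CL = 0.035 L/hr

CL = F × Dose / AUC_0→∞
   = 0.28 × 10 / 79.2 = 0.0353535 L/hr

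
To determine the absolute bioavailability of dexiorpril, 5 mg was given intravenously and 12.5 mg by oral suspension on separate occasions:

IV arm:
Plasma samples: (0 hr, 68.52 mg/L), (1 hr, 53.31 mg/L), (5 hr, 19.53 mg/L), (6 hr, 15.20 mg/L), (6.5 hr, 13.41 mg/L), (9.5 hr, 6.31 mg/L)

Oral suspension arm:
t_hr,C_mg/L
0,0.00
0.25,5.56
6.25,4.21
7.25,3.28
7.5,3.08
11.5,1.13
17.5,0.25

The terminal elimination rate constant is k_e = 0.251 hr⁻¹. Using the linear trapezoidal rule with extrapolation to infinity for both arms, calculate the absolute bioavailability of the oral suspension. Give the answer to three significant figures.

Trapezoidal AUC_0→9.5 (IV):
  [0→1]: (68.52+53.31)/2 × 1 = 60.915
  [1→5]: (53.31+19.53)/2 × 4 = 145.68
  [5→6]: (19.53+15.20)/2 × 1 = 17.365
  [6→6.5]: (15.20+13.41)/2 × 0.5 = 7.1525
  [6.5→9.5]: (13.41+6.31)/2 × 3 = 29.58
  Sum = 260.6925 mg/L·hr
IV tail: 6.31/0.251 = 25.139; AUC_iv,0→∞ = 260.6925 + 25.139 = 285.8315 mg/L·hr
Trapezoidal AUC_0→17.5 (oral suspension):
  [0→0.25]: (0.00+5.56)/2 × 0.25 = 0.695
  [0.25→6.25]: (5.56+4.21)/2 × 6 = 29.31
  [6.25→7.25]: (4.21+3.28)/2 × 1 = 3.745
  [7.25→7.5]: (3.28+3.08)/2 × 0.25 = 0.795
  [7.5→11.5]: (3.08+1.13)/2 × 4 = 8.42
  [11.5→17.5]: (1.13+0.25)/2 × 6 = 4.14
  Sum = 47.105 mg/L·hr
oral suspension tail: 0.25/0.251 = 0.996; AUC_ev,0→∞ = 47.105 + 0.996 = 48.101 mg/L·hr
F = (AUC_ev/D_ev)/(AUC_iv/D_iv) = (48.101/12.5)/(285.8315/5) = 3.84808/57.1663 = 0.0673

F = 0.0673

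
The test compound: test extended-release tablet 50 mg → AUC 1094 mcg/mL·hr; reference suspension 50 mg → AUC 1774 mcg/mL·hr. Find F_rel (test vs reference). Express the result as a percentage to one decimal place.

F_rel = (AUC_test/D_test) / (AUC_ref/D_ref)
      = (1094/50) / (1774/50)
      = 21.88 / 35.48 = 0.6167 = 61.67%

F_rel = 61.7%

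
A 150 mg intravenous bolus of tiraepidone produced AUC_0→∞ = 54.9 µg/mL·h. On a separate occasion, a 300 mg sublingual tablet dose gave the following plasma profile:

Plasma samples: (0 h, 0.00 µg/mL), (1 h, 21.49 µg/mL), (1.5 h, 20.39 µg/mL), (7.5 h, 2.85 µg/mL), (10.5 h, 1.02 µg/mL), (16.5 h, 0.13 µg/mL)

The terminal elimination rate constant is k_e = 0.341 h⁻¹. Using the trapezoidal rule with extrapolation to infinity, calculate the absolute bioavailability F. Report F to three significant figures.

Trapezoidal AUC_0→16.5 (sublingual tablet):
  [0→1]: (0.00+21.49)/2 × 1 = 10.745
  [1→1.5]: (21.49+20.39)/2 × 0.5 = 10.47
  [1.5→7.5]: (20.39+2.85)/2 × 6 = 69.72
  [7.5→10.5]: (2.85+1.02)/2 × 3 = 5.805
  [10.5→16.5]: (1.02+0.13)/2 × 6 = 3.45
  Sum = 100.19 µg/mL·h
Tail: C_last/k_e = 0.13/0.341 = 0.381
AUC_0→∞ (sublingual tablet) = 100.19 + 0.381 = 100.571 µg/mL·h
F = (AUC_ev/D_ev)/(AUC_iv/D_iv) = (100.571/300)/(54.9/150) = 0.335237/0.366 = 0.9159

F = 0.916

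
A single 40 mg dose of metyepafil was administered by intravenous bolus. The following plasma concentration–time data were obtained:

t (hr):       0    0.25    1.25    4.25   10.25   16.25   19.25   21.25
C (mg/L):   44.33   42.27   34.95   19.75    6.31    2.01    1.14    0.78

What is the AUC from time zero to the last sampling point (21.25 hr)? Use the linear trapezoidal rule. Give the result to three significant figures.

AUC = 241 mg/L·hr

Trapezoidal AUC_0→21.25:
  [0→0.25]: (44.33+42.27)/2 × 0.25 = 10.825
  [0.25→1.25]: (42.27+34.95)/2 × 1 = 38.61
  [1.25→4.25]: (34.95+19.75)/2 × 3 = 82.05
  [4.25→10.25]: (19.75+6.31)/2 × 6 = 78.18
  [10.25→16.25]: (6.31+2.01)/2 × 6 = 24.96
  [16.25→19.25]: (2.01+1.14)/2 × 3 = 4.725
  [19.25→21.25]: (1.14+0.78)/2 × 2 = 1.92
  Sum = 241.27 mg/L·hr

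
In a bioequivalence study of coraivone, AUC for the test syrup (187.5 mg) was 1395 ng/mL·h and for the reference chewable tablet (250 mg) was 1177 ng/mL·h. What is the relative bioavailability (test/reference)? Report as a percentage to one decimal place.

F_rel = (AUC_test/D_test) / (AUC_ref/D_ref)
      = (1395/187.5) / (1177/250)
      = 7.44 / 4.708 = 1.5803 = 158.03%

F_rel = 158.0%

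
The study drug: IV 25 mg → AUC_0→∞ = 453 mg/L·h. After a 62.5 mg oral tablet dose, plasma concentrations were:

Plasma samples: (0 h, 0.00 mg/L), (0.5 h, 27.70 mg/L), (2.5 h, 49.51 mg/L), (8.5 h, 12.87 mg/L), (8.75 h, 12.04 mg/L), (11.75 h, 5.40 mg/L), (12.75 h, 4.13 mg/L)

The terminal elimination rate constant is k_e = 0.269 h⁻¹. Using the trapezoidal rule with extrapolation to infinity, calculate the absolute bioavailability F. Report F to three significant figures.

F = 0.283

Trapezoidal AUC_0→12.75 (oral tablet):
  [0→0.5]: (0.00+27.70)/2 × 0.5 = 6.925
  [0.5→2.5]: (27.70+49.51)/2 × 2 = 77.21
  [2.5→8.5]: (49.51+12.87)/2 × 6 = 187.14
  [8.5→8.75]: (12.87+12.04)/2 × 0.25 = 3.11375
  [8.75→11.75]: (12.04+5.40)/2 × 3 = 26.16
  [11.75→12.75]: (5.40+4.13)/2 × 1 = 4.765
  Sum = 305.31375 mg/L·h
Tail: C_last/k_e = 4.13/0.269 = 15.353
AUC_0→∞ (oral tablet) = 305.31375 + 15.353 = 320.66675 mg/L·h
F = (AUC_ev/D_ev)/(AUC_iv/D_iv) = (320.66675/62.5)/(453/25) = 5.130668/18.12 = 0.2831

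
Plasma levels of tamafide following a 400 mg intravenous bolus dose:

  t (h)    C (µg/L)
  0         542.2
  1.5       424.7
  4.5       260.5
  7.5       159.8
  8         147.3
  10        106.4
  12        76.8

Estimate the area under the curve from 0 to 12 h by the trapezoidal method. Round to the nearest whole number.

AUC = 2897 µg/L·h

Trapezoidal AUC_0→12:
  [0→1.5]: (542.2+424.7)/2 × 1.5 = 725.175
  [1.5→4.5]: (424.7+260.5)/2 × 3 = 1027.8
  [4.5→7.5]: (260.5+159.8)/2 × 3 = 630.45
  [7.5→8]: (159.8+147.3)/2 × 0.5 = 76.775
  [8→10]: (147.3+106.4)/2 × 2 = 253.7
  [10→12]: (106.4+76.8)/2 × 2 = 183.2
  Sum = 2897.1 µg/L·h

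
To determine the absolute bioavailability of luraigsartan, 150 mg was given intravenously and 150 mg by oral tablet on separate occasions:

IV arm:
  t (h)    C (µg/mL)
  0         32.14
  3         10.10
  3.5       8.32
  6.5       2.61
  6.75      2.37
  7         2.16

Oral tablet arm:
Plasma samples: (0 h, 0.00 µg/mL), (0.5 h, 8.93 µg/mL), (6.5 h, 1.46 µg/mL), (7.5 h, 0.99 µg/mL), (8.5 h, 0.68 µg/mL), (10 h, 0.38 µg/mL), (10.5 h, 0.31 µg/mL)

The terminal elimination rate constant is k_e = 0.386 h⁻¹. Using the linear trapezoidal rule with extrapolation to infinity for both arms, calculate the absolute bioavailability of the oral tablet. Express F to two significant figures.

Trapezoidal AUC_0→7 (IV):
  [0→3]: (32.14+10.10)/2 × 3 = 63.36
  [3→3.5]: (10.10+8.32)/2 × 0.5 = 4.605
  [3.5→6.5]: (8.32+2.61)/2 × 3 = 16.395
  [6.5→6.75]: (2.61+2.37)/2 × 0.25 = 0.6225
  [6.75→7]: (2.37+2.16)/2 × 0.25 = 0.56625
  Sum = 85.54875 µg/mL·h
IV tail: 2.16/0.386 = 5.596; AUC_iv,0→∞ = 85.54875 + 5.596 = 91.14475 µg/mL·h
Trapezoidal AUC_0→10.5 (oral tablet):
  [0→0.5]: (0.00+8.93)/2 × 0.5 = 2.2325
  [0.5→6.5]: (8.93+1.46)/2 × 6 = 31.17
  [6.5→7.5]: (1.46+0.99)/2 × 1 = 1.225
  [7.5→8.5]: (0.99+0.68)/2 × 1 = 0.835
  [8.5→10]: (0.68+0.38)/2 × 1.5 = 0.795
  [10→10.5]: (0.38+0.31)/2 × 0.5 = 0.1725
  Sum = 36.43 µg/mL·h
oral tablet tail: 0.31/0.386 = 0.803; AUC_ev,0→∞ = 36.43 + 0.803 = 37.233 µg/mL·h
F = (AUC_ev/D_ev)/(AUC_iv/D_iv) = (37.233/150)/(91.14475/150) = 0.24822/0.607632 = 0.4085

F = 0.41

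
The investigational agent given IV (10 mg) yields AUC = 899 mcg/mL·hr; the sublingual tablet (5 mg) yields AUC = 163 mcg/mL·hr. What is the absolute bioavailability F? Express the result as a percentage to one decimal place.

F = (AUC_ev / D_ev) / (AUC_iv / D_iv)
  = (163/5) / (899/10)
  = 32.6 / 89.9 = 0.3626
  = 36.26%

F = 36.3%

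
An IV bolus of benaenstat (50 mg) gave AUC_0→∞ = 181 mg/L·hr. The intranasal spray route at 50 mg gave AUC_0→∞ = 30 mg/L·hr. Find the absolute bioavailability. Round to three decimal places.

F = 0.166

F = (AUC_ev / D_ev) / (AUC_iv / D_iv)
  = (30/50) / (181/50)
  = 0.6 / 3.62 = 0.1657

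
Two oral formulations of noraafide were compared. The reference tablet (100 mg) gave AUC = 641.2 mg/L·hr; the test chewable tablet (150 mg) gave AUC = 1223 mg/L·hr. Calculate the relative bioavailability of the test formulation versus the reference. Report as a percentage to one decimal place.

F_rel = 127.2%

F_rel = (AUC_test/D_test) / (AUC_ref/D_ref)
      = (1223/150) / (641.2/100)
      = 8.15333 / 6.412 = 1.2716 = 127.16%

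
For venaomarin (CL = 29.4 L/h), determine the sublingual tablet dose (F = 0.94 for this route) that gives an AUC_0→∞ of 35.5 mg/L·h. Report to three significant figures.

Dose = 1110 mg

Dose = CL × AUC_0→∞ / F
     = 29.4 × 35.5 / 0.94 = 1110.32 mg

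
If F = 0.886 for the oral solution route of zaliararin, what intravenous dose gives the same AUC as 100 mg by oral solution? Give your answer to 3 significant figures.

D_iv = 88.6 mg

Systemic exposure from an extravascular dose = F × D_ev, so the equivalent IV dose is F × D_ev.
D_iv = F × D_ev = 0.886 × 100 = 88.6 mg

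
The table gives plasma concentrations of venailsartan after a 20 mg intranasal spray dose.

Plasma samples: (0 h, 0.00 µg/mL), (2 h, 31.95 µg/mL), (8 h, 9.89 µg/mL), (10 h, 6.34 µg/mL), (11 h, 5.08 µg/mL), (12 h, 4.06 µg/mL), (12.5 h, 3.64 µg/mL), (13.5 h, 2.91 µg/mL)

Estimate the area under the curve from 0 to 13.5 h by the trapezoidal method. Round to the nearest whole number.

AUC = 189 µg/mL·h

Trapezoidal AUC_0→13.5:
  [0→2]: (0.00+31.95)/2 × 2 = 31.95
  [2→8]: (31.95+9.89)/2 × 6 = 125.52
  [8→10]: (9.89+6.34)/2 × 2 = 16.23
  [10→11]: (6.34+5.08)/2 × 1 = 5.71
  [11→12]: (5.08+4.06)/2 × 1 = 4.57
  [12→12.5]: (4.06+3.64)/2 × 0.5 = 1.925
  [12.5→13.5]: (3.64+2.91)/2 × 1 = 3.275
  Sum = 189.18 µg/mL·h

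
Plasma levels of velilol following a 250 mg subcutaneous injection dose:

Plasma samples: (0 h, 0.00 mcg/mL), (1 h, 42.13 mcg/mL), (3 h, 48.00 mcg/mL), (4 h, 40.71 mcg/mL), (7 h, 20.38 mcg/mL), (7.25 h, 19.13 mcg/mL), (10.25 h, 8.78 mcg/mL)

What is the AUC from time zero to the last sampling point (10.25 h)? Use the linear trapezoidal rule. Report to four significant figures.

AUC = 294.0 mcg/mL·h

Trapezoidal AUC_0→10.25:
  [0→1]: (0.00+42.13)/2 × 1 = 21.065
  [1→3]: (42.13+48.00)/2 × 2 = 90.13
  [3→4]: (48.00+40.71)/2 × 1 = 44.355
  [4→7]: (40.71+20.38)/2 × 3 = 91.635
  [7→7.25]: (20.38+19.13)/2 × 0.25 = 4.93875
  [7.25→10.25]: (19.13+8.78)/2 × 3 = 41.865
  Sum = 293.98875 mcg/mL·h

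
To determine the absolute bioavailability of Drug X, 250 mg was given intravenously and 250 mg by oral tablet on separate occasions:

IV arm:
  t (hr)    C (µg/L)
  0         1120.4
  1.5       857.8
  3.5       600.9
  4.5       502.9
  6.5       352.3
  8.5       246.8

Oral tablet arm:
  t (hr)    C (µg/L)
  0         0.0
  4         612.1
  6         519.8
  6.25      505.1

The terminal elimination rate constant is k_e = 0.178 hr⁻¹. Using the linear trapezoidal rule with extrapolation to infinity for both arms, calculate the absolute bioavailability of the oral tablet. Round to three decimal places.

Trapezoidal AUC_0→8.5 (IV):
  [0→1.5]: (1120.4+857.8)/2 × 1.5 = 1483.65
  [1.5→3.5]: (857.8+600.9)/2 × 2 = 1458.7
  [3.5→4.5]: (600.9+502.9)/2 × 1 = 551.9
  [4.5→6.5]: (502.9+352.3)/2 × 2 = 855.2
  [6.5→8.5]: (352.3+246.8)/2 × 2 = 599.1
  Sum = 4948.55 µg/L·hr
IV tail: 246.8/0.178 = 1386.517; AUC_iv,0→∞ = 4948.55 + 1386.517 = 6335.067 µg/L·hr
Trapezoidal AUC_0→6.25 (oral tablet):
  [0→4]: (0.0+612.1)/2 × 4 = 1224.2
  [4→6]: (612.1+519.8)/2 × 2 = 1131.9
  [6→6.25]: (519.8+505.1)/2 × 0.25 = 128.1125
  Sum = 2484.2125 µg/L·hr
oral tablet tail: 505.1/0.178 = 2837.640; AUC_ev,0→∞ = 2484.2125 + 2837.640 = 5321.8525 µg/L·hr
F = (AUC_ev/D_ev)/(AUC_iv/D_iv) = (5321.8525/250)/(6335.067/250) = 21.28741/25.340268 = 0.8401

F = 0.840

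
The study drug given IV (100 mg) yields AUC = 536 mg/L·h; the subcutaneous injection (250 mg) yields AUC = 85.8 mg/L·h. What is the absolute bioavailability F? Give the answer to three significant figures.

F = (AUC_ev / D_ev) / (AUC_iv / D_iv)
  = (85.8/250) / (536/100)
  = 0.3432 / 5.36 = 0.0640

F = 0.0640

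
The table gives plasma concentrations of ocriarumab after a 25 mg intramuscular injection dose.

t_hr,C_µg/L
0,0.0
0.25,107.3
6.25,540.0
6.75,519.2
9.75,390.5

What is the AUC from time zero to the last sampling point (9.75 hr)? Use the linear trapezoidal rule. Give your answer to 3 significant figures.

Trapezoidal AUC_0→9.75:
  [0→0.25]: (0.0+107.3)/2 × 0.25 = 13.4125
  [0.25→6.25]: (107.3+540.0)/2 × 6 = 1941.9
  [6.25→6.75]: (540.0+519.2)/2 × 0.5 = 264.8
  [6.75→9.75]: (519.2+390.5)/2 × 3 = 1364.55
  Sum = 3584.6625 µg/L·hr

AUC = 3580 µg/L·hr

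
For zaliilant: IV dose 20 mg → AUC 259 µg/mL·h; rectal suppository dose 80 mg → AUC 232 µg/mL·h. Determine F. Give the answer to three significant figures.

F = (AUC_ev / D_ev) / (AUC_iv / D_iv)
  = (232/80) / (259/20)
  = 2.9 / 12.95 = 0.2239

F = 0.224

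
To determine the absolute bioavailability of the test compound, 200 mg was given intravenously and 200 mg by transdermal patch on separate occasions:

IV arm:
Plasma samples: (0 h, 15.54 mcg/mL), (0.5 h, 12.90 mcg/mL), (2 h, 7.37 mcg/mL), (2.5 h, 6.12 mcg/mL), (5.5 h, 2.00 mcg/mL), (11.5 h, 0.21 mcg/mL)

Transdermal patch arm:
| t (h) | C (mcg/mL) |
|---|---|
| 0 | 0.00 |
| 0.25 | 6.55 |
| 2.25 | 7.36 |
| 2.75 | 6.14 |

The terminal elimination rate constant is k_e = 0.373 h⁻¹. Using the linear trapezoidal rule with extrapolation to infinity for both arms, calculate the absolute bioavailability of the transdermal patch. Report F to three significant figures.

Trapezoidal AUC_0→11.5 (IV):
  [0→0.5]: (15.54+12.90)/2 × 0.5 = 7.11
  [0.5→2]: (12.90+7.37)/2 × 1.5 = 15.2025
  [2→2.5]: (7.37+6.12)/2 × 0.5 = 3.3725
  [2.5→5.5]: (6.12+2.00)/2 × 3 = 12.18
  [5.5→11.5]: (2.00+0.21)/2 × 6 = 6.63
  Sum = 44.495 mcg/mL·h
IV tail: 0.21/0.373 = 0.563; AUC_iv,0→∞ = 44.495 + 0.563 = 45.058 mcg/mL·h
Trapezoidal AUC_0→2.75 (transdermal patch):
  [0→0.25]: (0.00+6.55)/2 × 0.25 = 0.81875
  [0.25→2.25]: (6.55+7.36)/2 × 2 = 13.91
  [2.25→2.75]: (7.36+6.14)/2 × 0.5 = 3.375
  Sum = 18.10375 mcg/mL·h
transdermal patch tail: 6.14/0.373 = 16.461; AUC_ev,0→∞ = 18.10375 + 16.461 = 34.56475 mcg/mL·h
F = (AUC_ev/D_ev)/(AUC_iv/D_iv) = (34.56475/200)/(45.058/200) = 0.17282375/0.22529 = 0.7671

F = 0.767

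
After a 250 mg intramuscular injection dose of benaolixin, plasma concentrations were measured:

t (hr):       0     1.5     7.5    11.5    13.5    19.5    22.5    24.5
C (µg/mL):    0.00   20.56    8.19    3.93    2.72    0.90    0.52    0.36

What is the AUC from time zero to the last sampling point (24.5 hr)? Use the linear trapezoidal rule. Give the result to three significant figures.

Trapezoidal AUC_0→24.5:
  [0→1.5]: (0.00+20.56)/2 × 1.5 = 15.42
  [1.5→7.5]: (20.56+8.19)/2 × 6 = 86.25
  [7.5→11.5]: (8.19+3.93)/2 × 4 = 24.24
  [11.5→13.5]: (3.93+2.72)/2 × 2 = 6.65
  [13.5→19.5]: (2.72+0.90)/2 × 6 = 10.86
  [19.5→22.5]: (0.90+0.52)/2 × 3 = 2.13
  [22.5→24.5]: (0.52+0.36)/2 × 2 = 0.88
  Sum = 146.43 µg/mL·hr

AUC = 146 µg/mL·hr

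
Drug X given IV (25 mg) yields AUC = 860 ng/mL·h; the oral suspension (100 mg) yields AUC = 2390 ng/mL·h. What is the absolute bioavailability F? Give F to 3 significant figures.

F = (AUC_ev / D_ev) / (AUC_iv / D_iv)
  = (2390/100) / (860/25)
  = 23.9 / 34.4 = 0.6948

F = 0.695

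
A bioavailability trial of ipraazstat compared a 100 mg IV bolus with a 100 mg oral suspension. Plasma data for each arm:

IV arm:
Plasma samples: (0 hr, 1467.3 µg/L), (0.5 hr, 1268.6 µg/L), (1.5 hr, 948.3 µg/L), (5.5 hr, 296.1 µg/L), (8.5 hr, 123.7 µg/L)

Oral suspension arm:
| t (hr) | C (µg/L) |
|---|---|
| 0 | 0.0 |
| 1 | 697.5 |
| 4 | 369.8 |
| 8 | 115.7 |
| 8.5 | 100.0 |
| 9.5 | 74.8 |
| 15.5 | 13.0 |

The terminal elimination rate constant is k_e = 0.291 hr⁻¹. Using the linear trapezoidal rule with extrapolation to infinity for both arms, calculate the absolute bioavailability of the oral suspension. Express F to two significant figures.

Trapezoidal AUC_0→8.5 (IV):
  [0→0.5]: (1467.3+1268.6)/2 × 0.5 = 683.975
  [0.5→1.5]: (1268.6+948.3)/2 × 1 = 1108.45
  [1.5→5.5]: (948.3+296.1)/2 × 4 = 2488.8
  [5.5→8.5]: (296.1+123.7)/2 × 3 = 629.7
  Sum = 4910.925 µg/L·hr
IV tail: 123.7/0.291 = 425.086; AUC_iv,0→∞ = 4910.925 + 425.086 = 5336.011 µg/L·hr
Trapezoidal AUC_0→15.5 (oral suspension):
  [0→1]: (0.0+697.5)/2 × 1 = 348.75
  [1→4]: (697.5+369.8)/2 × 3 = 1600.95
  [4→8]: (369.8+115.7)/2 × 4 = 971.0
  [8→8.5]: (115.7+100.0)/2 × 0.5 = 53.925
  [8.5→9.5]: (100.0+74.8)/2 × 1 = 87.4
  [9.5→15.5]: (74.8+13.0)/2 × 6 = 263.4
  Sum = 3325.425 µg/L·hr
oral suspension tail: 13.0/0.291 = 44.674; AUC_ev,0→∞ = 3325.425 + 44.674 = 3370.099 µg/L·hr
F = (AUC_ev/D_ev)/(AUC_iv/D_iv) = (3370.099/100)/(5336.011/100) = 33.70099/53.36011 = 0.6316

F = 0.63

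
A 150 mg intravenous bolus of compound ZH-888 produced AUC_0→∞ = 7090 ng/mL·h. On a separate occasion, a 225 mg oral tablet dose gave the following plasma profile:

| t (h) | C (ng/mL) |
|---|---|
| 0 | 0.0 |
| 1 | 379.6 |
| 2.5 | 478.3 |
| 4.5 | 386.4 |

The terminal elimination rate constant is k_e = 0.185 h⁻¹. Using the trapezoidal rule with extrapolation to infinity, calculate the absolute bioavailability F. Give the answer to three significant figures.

F = 0.356

Trapezoidal AUC_0→4.5 (oral tablet):
  [0→1]: (0.0+379.6)/2 × 1 = 189.8
  [1→2.5]: (379.6+478.3)/2 × 1.5 = 643.425
  [2.5→4.5]: (478.3+386.4)/2 × 2 = 864.7
  Sum = 1697.925 ng/mL·h
Tail: C_last/k_e = 386.4/0.185 = 2088.649
AUC_0→∞ (oral tablet) = 1697.925 + 2088.649 = 3786.574 ng/mL·h
F = (AUC_ev/D_ev)/(AUC_iv/D_iv) = (3786.574/225)/(7090/150) = 16.8292/47.2667 = 0.3560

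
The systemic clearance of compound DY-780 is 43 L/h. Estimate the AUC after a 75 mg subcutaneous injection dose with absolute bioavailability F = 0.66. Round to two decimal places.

AUC = 1.15 mg/L·h

AUC_0→∞ = F × Dose / CL
        = 0.66 × 75 / 43 = 1.15116 mg/L·h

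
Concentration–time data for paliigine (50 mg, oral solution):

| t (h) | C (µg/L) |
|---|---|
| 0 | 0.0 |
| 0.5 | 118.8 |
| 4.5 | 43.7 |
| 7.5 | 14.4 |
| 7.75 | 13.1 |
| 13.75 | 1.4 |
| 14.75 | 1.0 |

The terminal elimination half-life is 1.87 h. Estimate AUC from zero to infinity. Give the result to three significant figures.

AUC = 493 µg/L·h

Trapezoidal AUC_0→14.75:
  [0→0.5]: (0.0+118.8)/2 × 0.5 = 29.7
  [0.5→4.5]: (118.8+43.7)/2 × 4 = 325.0
  [4.5→7.5]: (43.7+14.4)/2 × 3 = 87.15
  [7.5→7.75]: (14.4+13.1)/2 × 0.25 = 3.4375
  [7.75→13.75]: (13.1+1.4)/2 × 6 = 43.5
  [13.75→14.75]: (1.4+1.0)/2 × 1 = 1.2
  Sum = 489.9875 µg/L·h
k_e = ln2 / t½ = 0.693147 / 1.87 = 0.3707 h^-1
Extrapolated tail: C_last / k_e = 1.0 / 0.3707 = 2.698
AUC_0→∞ = 489.9875 + 2.698 = 492.6855 µg/L·h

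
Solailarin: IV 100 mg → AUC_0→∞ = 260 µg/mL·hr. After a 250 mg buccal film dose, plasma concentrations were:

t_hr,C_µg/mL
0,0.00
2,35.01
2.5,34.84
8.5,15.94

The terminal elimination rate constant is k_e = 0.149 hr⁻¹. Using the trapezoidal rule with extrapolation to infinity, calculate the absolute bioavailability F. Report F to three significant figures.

Trapezoidal AUC_0→8.5 (buccal film):
  [0→2]: (0.00+35.01)/2 × 2 = 35.01
  [2→2.5]: (35.01+34.84)/2 × 0.5 = 17.4625
  [2.5→8.5]: (34.84+15.94)/2 × 6 = 152.34
  Sum = 204.8125 µg/mL·hr
Tail: C_last/k_e = 15.94/0.149 = 106.980
AUC_0→∞ (buccal film) = 204.8125 + 106.980 = 311.7925 µg/mL·hr
F = (AUC_ev/D_ev)/(AUC_iv/D_iv) = (311.7925/250)/(260/100) = 1.24717/2.6 = 0.4797

F = 0.480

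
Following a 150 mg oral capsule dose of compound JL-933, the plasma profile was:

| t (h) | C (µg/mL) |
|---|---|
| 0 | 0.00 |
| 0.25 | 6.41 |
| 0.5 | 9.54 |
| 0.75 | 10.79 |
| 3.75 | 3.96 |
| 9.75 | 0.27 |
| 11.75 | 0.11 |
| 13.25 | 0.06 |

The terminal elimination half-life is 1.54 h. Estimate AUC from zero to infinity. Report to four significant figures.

Trapezoidal AUC_0→13.25:
  [0→0.25]: (0.00+6.41)/2 × 0.25 = 0.80125
  [0.25→0.5]: (6.41+9.54)/2 × 0.25 = 1.99375
  [0.5→0.75]: (9.54+10.79)/2 × 0.25 = 2.54125
  [0.75→3.75]: (10.79+3.96)/2 × 3 = 22.125
  [3.75→9.75]: (3.96+0.27)/2 × 6 = 12.69
  [9.75→11.75]: (0.27+0.11)/2 × 2 = 0.38
  [11.75→13.25]: (0.11+0.06)/2 × 1.5 = 0.1275
  Sum = 40.65875 µg/mL·h
k_e = ln2 / t½ = 0.693147 / 1.54 = 0.4501 h^-1
Extrapolated tail: C_last / k_e = 0.06 / 0.4501 = 0.133
AUC_0→∞ = 40.65875 + 0.133 = 40.79175 µg/mL·h

AUC = 40.79 µg/mL·h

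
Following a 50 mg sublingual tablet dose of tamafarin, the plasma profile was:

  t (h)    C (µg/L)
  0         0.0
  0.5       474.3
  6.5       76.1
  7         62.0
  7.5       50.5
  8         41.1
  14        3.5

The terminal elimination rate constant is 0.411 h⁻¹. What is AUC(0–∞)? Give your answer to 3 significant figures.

Trapezoidal AUC_0→14:
  [0→0.5]: (0.0+474.3)/2 × 0.5 = 118.575
  [0.5→6.5]: (474.3+76.1)/2 × 6 = 1651.2
  [6.5→7]: (76.1+62.0)/2 × 0.5 = 34.525
  [7→7.5]: (62.0+50.5)/2 × 0.5 = 28.125
  [7.5→8]: (50.5+41.1)/2 × 0.5 = 22.9
  [8→14]: (41.1+3.5)/2 × 6 = 133.8
  Sum = 1989.125 µg/L·h
Extrapolated tail: C_last / k_e = 3.5 / 0.411 = 8.516
AUC_0→∞ = 1989.125 + 8.516 = 1997.641 µg/L·h

AUC = 2000 µg/L·h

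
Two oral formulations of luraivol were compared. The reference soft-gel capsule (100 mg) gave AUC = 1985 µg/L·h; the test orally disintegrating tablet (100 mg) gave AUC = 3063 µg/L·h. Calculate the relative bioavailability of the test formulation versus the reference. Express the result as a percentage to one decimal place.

F_rel = (AUC_test/D_test) / (AUC_ref/D_ref)
      = (3063/100) / (1985/100)
      = 30.63 / 19.85 = 1.5431 = 154.31%

F_rel = 154.3%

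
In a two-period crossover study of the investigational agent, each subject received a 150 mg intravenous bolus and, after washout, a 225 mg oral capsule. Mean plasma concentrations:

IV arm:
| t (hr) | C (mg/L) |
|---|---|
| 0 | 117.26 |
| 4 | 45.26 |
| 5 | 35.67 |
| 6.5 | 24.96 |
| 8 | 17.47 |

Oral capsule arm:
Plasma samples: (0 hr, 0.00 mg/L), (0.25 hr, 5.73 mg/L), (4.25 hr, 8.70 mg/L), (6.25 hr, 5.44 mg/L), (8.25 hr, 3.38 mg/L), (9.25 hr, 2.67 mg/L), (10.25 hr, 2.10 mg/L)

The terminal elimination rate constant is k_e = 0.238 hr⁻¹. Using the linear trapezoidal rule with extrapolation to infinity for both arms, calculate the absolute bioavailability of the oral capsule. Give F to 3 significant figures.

F = 0.0862

Trapezoidal AUC_0→8 (IV):
  [0→4]: (117.26+45.26)/2 × 4 = 325.04
  [4→5]: (45.26+35.67)/2 × 1 = 40.465
  [5→6.5]: (35.67+24.96)/2 × 1.5 = 45.4725
  [6.5→8]: (24.96+17.47)/2 × 1.5 = 31.8225
  Sum = 442.8 mg/L·hr
IV tail: 17.47/0.238 = 73.403; AUC_iv,0→∞ = 442.8 + 73.403 = 516.203 mg/L·hr
Trapezoidal AUC_0→10.25 (oral capsule):
  [0→0.25]: (0.00+5.73)/2 × 0.25 = 0.71625
  [0.25→4.25]: (5.73+8.70)/2 × 4 = 28.86
  [4.25→6.25]: (8.70+5.44)/2 × 2 = 14.14
  [6.25→8.25]: (5.44+3.38)/2 × 2 = 8.82
  [8.25→9.25]: (3.38+2.67)/2 × 1 = 3.025
  [9.25→10.25]: (2.67+2.10)/2 × 1 = 2.385
  Sum = 57.94625 mg/L·hr
oral capsule tail: 2.10/0.238 = 8.824; AUC_ev,0→∞ = 57.94625 + 8.824 = 66.77025 mg/L·hr
F = (AUC_ev/D_ev)/(AUC_iv/D_iv) = (66.77025/225)/(516.203/150) = 0.296757/3.44135 = 0.0862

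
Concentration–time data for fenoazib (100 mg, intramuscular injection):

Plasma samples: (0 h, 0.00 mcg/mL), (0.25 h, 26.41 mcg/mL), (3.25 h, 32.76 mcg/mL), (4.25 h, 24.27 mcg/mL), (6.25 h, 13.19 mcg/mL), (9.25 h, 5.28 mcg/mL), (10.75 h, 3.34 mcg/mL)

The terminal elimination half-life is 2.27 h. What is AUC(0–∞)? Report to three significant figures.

Trapezoidal AUC_0→10.75:
  [0→0.25]: (0.00+26.41)/2 × 0.25 = 3.30125
  [0.25→3.25]: (26.41+32.76)/2 × 3 = 88.755
  [3.25→4.25]: (32.76+24.27)/2 × 1 = 28.515
  [4.25→6.25]: (24.27+13.19)/2 × 2 = 37.46
  [6.25→9.25]: (13.19+5.28)/2 × 3 = 27.705
  [9.25→10.75]: (5.28+3.34)/2 × 1.5 = 6.465
  Sum = 192.20125 mcg/mL·h
k_e = ln2 / t½ = 0.693147 / 2.27 = 0.3054 h^-1
Extrapolated tail: C_last / k_e = 3.34 / 0.3054 = 10.936
AUC_0→∞ = 192.20125 + 10.936 = 203.13725 mcg/mL·h

AUC = 203 mcg/mL·h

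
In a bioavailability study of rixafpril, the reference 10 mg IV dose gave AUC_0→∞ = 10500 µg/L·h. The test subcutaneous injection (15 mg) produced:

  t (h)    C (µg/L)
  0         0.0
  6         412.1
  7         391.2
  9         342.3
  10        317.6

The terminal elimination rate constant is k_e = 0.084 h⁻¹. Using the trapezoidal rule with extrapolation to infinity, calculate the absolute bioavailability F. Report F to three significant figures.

Trapezoidal AUC_0→10 (subcutaneous injection):
  [0→6]: (0.0+412.1)/2 × 6 = 1236.3
  [6→7]: (412.1+391.2)/2 × 1 = 401.65
  [7→9]: (391.2+342.3)/2 × 2 = 733.5
  [9→10]: (342.3+317.6)/2 × 1 = 329.95
  Sum = 2701.4 µg/L·h
Tail: C_last/k_e = 317.6/0.084 = 3780.952
AUC_0→∞ (subcutaneous injection) = 2701.4 + 3780.952 = 6482.352 µg/L·h
F = (AUC_ev/D_ev)/(AUC_iv/D_iv) = (6482.352/15)/(10500/10) = 432.1568/1050 = 0.4116

F = 0.412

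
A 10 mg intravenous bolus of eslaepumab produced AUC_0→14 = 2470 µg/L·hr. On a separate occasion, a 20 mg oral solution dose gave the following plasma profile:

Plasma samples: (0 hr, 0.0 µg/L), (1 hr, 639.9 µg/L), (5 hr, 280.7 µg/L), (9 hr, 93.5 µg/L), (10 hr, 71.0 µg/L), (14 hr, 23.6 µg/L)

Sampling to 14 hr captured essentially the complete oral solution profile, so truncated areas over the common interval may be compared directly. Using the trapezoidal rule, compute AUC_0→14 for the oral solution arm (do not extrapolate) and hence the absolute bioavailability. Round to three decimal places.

F = 0.644

Trapezoidal AUC_0→14 (oral solution):
  [0→1]: (0.0+639.9)/2 × 1 = 319.95
  [1→5]: (639.9+280.7)/2 × 4 = 1841.2
  [5→9]: (280.7+93.5)/2 × 4 = 748.4
  [9→10]: (93.5+71.0)/2 × 1 = 82.25
  [10→14]: (71.0+23.6)/2 × 4 = 189.2
  Sum = 3181.0 µg/L·hr
F = (AUC_ev/D_ev)/(AUC_iv/D_iv) = (3181.0/20)/(2470/10) = 159.05/247 = 0.6439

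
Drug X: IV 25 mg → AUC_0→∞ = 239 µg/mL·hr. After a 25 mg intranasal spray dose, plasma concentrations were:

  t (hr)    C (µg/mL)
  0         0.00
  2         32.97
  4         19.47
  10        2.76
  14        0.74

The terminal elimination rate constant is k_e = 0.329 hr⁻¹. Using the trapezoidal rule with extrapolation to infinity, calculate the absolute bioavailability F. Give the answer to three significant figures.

F = 0.675

Trapezoidal AUC_0→14 (intranasal spray):
  [0→2]: (0.00+32.97)/2 × 2 = 32.97
  [2→4]: (32.97+19.47)/2 × 2 = 52.44
  [4→10]: (19.47+2.76)/2 × 6 = 66.69
  [10→14]: (2.76+0.74)/2 × 4 = 7.0
  Sum = 159.1 µg/mL·hr
Tail: C_last/k_e = 0.74/0.329 = 2.249
AUC_0→∞ (intranasal spray) = 159.1 + 2.249 = 161.349 µg/mL·hr
F = (AUC_ev/D_ev)/(AUC_iv/D_iv) = (161.349/25)/(239/25) = 6.45396/9.56 = 0.6751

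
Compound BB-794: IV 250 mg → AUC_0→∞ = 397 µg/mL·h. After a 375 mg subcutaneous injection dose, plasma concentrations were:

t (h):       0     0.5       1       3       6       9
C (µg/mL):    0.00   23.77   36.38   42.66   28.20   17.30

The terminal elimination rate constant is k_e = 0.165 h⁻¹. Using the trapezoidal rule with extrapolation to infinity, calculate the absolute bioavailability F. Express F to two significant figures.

Trapezoidal AUC_0→9 (subcutaneous injection):
  [0→0.5]: (0.00+23.77)/2 × 0.5 = 5.9425
  [0.5→1]: (23.77+36.38)/2 × 0.5 = 15.0375
  [1→3]: (36.38+42.66)/2 × 2 = 79.04
  [3→6]: (42.66+28.20)/2 × 3 = 106.29
  [6→9]: (28.20+17.30)/2 × 3 = 68.25
  Sum = 274.56 µg/mL·h
Tail: C_last/k_e = 17.30/0.165 = 104.848
AUC_0→∞ (subcutaneous injection) = 274.56 + 104.848 = 379.408 µg/mL·h
F = (AUC_ev/D_ev)/(AUC_iv/D_iv) = (379.408/375)/(397/250) = 1.01175/1.588 = 0.6371

F = 0.64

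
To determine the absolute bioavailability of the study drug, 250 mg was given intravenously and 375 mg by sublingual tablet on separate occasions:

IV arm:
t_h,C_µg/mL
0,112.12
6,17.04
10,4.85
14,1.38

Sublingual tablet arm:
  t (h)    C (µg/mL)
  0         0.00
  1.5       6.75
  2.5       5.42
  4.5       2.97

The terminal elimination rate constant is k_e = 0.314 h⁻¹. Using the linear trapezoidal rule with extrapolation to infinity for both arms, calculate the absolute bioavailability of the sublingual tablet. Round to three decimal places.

F = 0.043

Trapezoidal AUC_0→14 (IV):
  [0→6]: (112.12+17.04)/2 × 6 = 387.48
  [6→10]: (17.04+4.85)/2 × 4 = 43.78
  [10→14]: (4.85+1.38)/2 × 4 = 12.46
  Sum = 443.72 µg/mL·h
IV tail: 1.38/0.314 = 4.395; AUC_iv,0→∞ = 443.72 + 4.395 = 448.115 µg/mL·h
Trapezoidal AUC_0→4.5 (sublingual tablet):
  [0→1.5]: (0.00+6.75)/2 × 1.5 = 5.0625
  [1.5→2.5]: (6.75+5.42)/2 × 1 = 6.085
  [2.5→4.5]: (5.42+2.97)/2 × 2 = 8.39
  Sum = 19.5375 µg/mL·h
sublingual tablet tail: 2.97/0.314 = 9.459; AUC_ev,0→∞ = 19.5375 + 9.459 = 28.9965 µg/mL·h
F = (AUC_ev/D_ev)/(AUC_iv/D_iv) = (28.9965/375)/(448.115/250) = 0.077324/1.79246 = 0.0431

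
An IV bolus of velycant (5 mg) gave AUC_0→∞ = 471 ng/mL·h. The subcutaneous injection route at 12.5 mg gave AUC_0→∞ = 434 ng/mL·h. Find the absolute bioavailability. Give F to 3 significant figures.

F = (AUC_ev / D_ev) / (AUC_iv / D_iv)
  = (434/12.5) / (471/5)
  = 34.72 / 94.2 = 0.3686

F = 0.369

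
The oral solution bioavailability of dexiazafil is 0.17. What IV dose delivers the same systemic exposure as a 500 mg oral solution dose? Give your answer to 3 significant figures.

D_iv = 85.0 mg

Systemic exposure from an extravascular dose = F × D_ev, so the equivalent IV dose is F × D_ev.
D_iv = F × D_ev = 0.17 × 500 = 85 mg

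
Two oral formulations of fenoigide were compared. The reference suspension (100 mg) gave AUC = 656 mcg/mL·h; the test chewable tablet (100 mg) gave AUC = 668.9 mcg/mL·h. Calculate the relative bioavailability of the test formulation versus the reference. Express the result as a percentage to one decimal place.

F_rel = (AUC_test/D_test) / (AUC_ref/D_ref)
      = (668.9/100) / (656/100)
      = 6.689 / 6.56 = 1.0197 = 101.97%

F_rel = 102.0%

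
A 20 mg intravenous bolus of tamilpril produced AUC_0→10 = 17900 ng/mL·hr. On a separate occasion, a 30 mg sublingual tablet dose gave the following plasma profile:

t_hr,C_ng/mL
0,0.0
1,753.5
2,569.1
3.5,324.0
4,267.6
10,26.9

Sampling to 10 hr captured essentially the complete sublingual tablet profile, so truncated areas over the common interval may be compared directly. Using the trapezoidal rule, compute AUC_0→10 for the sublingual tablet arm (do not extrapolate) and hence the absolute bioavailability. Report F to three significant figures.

F = 0.102

Trapezoidal AUC_0→10 (sublingual tablet):
  [0→1]: (0.0+753.5)/2 × 1 = 376.75
  [1→2]: (753.5+569.1)/2 × 1 = 661.3
  [2→3.5]: (569.1+324.0)/2 × 1.5 = 669.825
  [3.5→4]: (324.0+267.6)/2 × 0.5 = 147.9
  [4→10]: (267.6+26.9)/2 × 6 = 883.5
  Sum = 2739.275 ng/mL·hr
F = (AUC_ev/D_ev)/(AUC_iv/D_iv) = (2739.275/30)/(17900/20) = 91.3092/895 = 0.1020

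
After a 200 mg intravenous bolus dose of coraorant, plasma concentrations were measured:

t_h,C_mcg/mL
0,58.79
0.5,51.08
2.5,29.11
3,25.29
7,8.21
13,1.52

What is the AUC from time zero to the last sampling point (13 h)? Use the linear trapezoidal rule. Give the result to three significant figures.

Trapezoidal AUC_0→13:
  [0→0.5]: (58.79+51.08)/2 × 0.5 = 27.4675
  [0.5→2.5]: (51.08+29.11)/2 × 2 = 80.19
  [2.5→3]: (29.11+25.29)/2 × 0.5 = 13.6
  [3→7]: (25.29+8.21)/2 × 4 = 67.0
  [7→13]: (8.21+1.52)/2 × 6 = 29.19
  Sum = 217.4475 mcg/mL·h

AUC = 217 mcg/mL·h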